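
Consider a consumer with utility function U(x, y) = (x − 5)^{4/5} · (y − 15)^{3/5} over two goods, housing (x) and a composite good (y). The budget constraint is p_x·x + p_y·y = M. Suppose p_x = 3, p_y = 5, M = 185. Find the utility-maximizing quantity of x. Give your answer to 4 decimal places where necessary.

Let x' = x−5, y' = y−15. MRS = (4/3)·y'/x' = p_x/p_y.
After buying the subsistence bundle (5, 15), a share 4/7 of the remaining income goes to x: x* = 5 + 4/7·(M − 5p_x − 15p_y)/p_x.
Discretionary income = 185 − 5·3 − 15·5 = 95; x* = 5 + 4/7·95/3 = 23.0952.

x* = 23.0952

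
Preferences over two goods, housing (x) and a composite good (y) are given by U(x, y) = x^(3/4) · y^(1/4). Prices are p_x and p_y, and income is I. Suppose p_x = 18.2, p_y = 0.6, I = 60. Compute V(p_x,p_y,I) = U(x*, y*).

V = 4.409

MU_x/MU_y = (0.75·y)/(0.25·x); tangency sets this equal to p_x/p_y.
Rearranging, p_y·y = (1/3)·p_x·x. Substituting into the budget gives p_x·x·(1 + (1/3)) = I.
Demand: x*(p_x,p_y,I) = 0.75·I/p_x and y* = 0.25·I/p_y.
At p_x=18.2, p_y=0.6, I=60: x* = 0.75·60/18.2 = 2.4725, y* = 25.
Utility at the optimum: U(2.4725, 25) = 4.409.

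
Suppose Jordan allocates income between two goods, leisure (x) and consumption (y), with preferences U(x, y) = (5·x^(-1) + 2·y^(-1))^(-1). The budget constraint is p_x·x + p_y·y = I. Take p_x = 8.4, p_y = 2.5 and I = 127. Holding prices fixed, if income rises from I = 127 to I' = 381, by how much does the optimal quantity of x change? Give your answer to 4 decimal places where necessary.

From the CES first-order condition, (5/2)·(y/x)^(2) = p_x/p_y.
Solve for the ratio: y/x = [(2/5)·p_x/p_y]^(0.5).
With the ratio pinned down, the budget gives x* = I/(p_x + p_y·(y/x)) and y* = (y/x)·x*.
Numerically y/x = 1.15931, so x* = 127/(8.4 + 2.5·1.15931) = 11.2407.
At I' = 381: x* = 33.722. Change: 33.722 − 11.2407 = 22.4813.

Δx* = 22.4813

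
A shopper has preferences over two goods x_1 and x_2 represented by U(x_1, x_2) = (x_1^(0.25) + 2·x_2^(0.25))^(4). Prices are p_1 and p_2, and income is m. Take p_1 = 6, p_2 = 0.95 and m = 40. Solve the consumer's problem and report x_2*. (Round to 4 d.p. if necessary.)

From the CES first-order condition, (1/2)·(x_2/x_1)^(0.75) = p_1/p_2.
Hence x_2/x_1 = (2·p_1/p_2)^(1/(0.75)), i.e. raised to the 4/3 power.
With the ratio pinned down, the budget gives x_1* = m/(p_1 + p_2·(x_2/x_1)) and x_2* = (x_2/x_1)·x_1*.
Numerically x_2/x_1 = 29.4178, so x_1* = 40/(6 + 0.95·29.4178) = 1.1783 and x_2* = 29.4178·1.1783 = 34.6633.

x_2* = 34.6633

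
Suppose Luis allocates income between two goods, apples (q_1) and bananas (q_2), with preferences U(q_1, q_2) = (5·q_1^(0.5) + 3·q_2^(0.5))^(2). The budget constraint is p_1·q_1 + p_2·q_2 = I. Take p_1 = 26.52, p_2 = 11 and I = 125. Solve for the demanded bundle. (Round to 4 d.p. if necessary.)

Substitute q_2 = (q_2/q_1)·q_1 into the budget: q_1* = I/(p_1 + p_2·(q_2/q_1)).
Numerically q_2/q_1 = 2.092494, so q_1* = 125/(26.52 + 11·2.092494) = 2.5233 and q_2* = 2.092494·2.5233 = 5.2801.

q_1* = 2.5233, q_2* = 5.2801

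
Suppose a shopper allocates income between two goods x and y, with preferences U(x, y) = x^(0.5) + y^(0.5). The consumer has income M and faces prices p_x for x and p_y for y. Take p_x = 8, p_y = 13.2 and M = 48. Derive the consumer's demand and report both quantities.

x* = 3.7358, y* = 1.3722

Substitute y = (y/x)·x into the budget: x* = M/(p_x + p_y·(y/x)).
Numerically y/x = 0.367309, so x* = 48/(8 + 13.2·0.367309) = 3.7358 and y* = 0.367309·3.7358 = 1.3722.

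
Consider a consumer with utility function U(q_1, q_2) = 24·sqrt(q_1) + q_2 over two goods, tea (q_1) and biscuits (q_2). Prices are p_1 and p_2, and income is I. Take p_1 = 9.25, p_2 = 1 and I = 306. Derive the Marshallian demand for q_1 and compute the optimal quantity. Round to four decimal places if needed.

MU_q_1 = 12/√q_1, MU_q_2 = 1. Tangency: 12/√q_1 = p_1/p_2.
Thus q_1* = (12·p_2/p_1)² — independent of I — with the rest of income spent on q_2.
Plugging in: q_1* = (12·1/9.25)² = 1.683.

q_1* = 1.683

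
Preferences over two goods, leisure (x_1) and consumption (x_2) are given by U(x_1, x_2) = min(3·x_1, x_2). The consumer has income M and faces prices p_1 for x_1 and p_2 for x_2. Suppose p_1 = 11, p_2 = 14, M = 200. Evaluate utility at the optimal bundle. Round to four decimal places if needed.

Leontief preferences: the optimum is at the kink where x_1/1 = x_2/3, i.e. x_2 = 3·x_1.
Budget: p_1·x_1 + p_2·3·x_1 = M, so (p_1 + 3·p_2)·x_1 = M.
Demand: x_1*(p_1,p_2,M) = M/(p_1 + 3·p_2), x_2* = 3·M/(p_1 + 3·p_2).
Here 11 + 3·14 = 53, giving x_1* = 3.7736 and x_2* = 11.3208.
Utility at the optimum: U(3.7736, 11.3208) = 11.3208.

V = 11.3208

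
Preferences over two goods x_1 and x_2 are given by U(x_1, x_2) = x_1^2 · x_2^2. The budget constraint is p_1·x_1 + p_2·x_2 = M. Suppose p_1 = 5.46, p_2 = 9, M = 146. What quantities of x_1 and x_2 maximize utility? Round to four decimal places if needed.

x_1* = 13.37, x_2* = 8.1111

Tangency: MRS = x_2/x_1 = p_1/p_2.
Rearranging, p_2·x_2 = p_1·x_1. Substituting into the budget gives p_1·x_1·(1 + 1) = M.
Demand: x_1*(p_1,p_2,M) = 0.5·M/p_1 and x_2* = 0.5·M/p_2.
At p_1=5.46, p_2=9, M=146: x_1* = 0.5·146/5.46 = 13.37, x_2* = 8.1111.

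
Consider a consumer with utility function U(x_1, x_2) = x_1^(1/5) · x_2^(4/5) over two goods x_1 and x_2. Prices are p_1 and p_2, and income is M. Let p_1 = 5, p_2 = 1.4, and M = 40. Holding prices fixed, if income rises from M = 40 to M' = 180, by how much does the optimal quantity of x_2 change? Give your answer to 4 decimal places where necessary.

Tangency: MRS = (1/4)·x_2/x_1 = p_1/p_2.
So 0.2·p_2·x_2 = 0.8·p_1·x_1; combined with the budget, a share 0.2 of income goes to x_1.
Demand: x_1*(p_1,p_2,M) = 0.2·M/p_1 and x_2* = 0.8·M/p_2.
At p_1=5, p_2=1.4, M=40: x_2* = 0.8·40/1.4 = 22.8571.
At M' = 180: x_2* = 102.8571. Change: 102.8571 − 22.8571 = 80.

Δx_2* = 80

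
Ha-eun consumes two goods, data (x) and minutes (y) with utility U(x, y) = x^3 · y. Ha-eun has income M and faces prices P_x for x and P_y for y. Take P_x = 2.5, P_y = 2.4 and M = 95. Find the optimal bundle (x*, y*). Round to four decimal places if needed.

x* = 28.5, y* = 9.8958

The MRS is 3·y/x. Set MRS = P_x/P_y.
So 3·P_y·y = P_x·x; combined with the budget, a share 0.75 of income goes to x.
Demand: x*(P_x,P_y,M) = 0.75·M/P_x and y* = 0.25·M/P_y.
At P_x=2.5, P_y=2.4, M=95: x* = 0.75·95/2.5 = 28.5, y* = 9.8958.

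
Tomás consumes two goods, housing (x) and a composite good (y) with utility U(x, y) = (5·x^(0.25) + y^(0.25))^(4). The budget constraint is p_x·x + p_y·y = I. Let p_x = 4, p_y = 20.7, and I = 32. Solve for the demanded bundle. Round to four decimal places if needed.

MRS = MU_x/MU_y = 5·(y/x)^(0.75). Set equal to p_x/p_y.
Solve for the ratio: y/x = [(1/5)·p_x/p_y]^(4/3).
With the ratio pinned down, the budget gives x* = I/(p_x + p_y·(y/x)) and y* = (y/x)·x*.
Numerically y/x = 0.013067, so x* = 32/(4 + 20.7·0.013067) = 7.4933 and y* = 0.013067·7.4933 = 0.0979.

x* = 7.4933, y* = 0.0979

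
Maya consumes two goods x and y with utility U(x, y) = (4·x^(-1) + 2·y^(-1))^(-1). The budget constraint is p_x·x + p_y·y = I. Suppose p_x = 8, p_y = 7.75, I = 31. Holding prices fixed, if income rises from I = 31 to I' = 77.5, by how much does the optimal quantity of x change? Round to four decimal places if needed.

From the CES first-order condition, 2·(y/x)^(2) = p_x/p_y.
Hence y/x = ((1/2)·p_x/p_y)^(1/(2)), i.e. raised to the 0.5 power.
Substitute y = (y/x)·x into the budget: x* = I/(p_x + p_y·(y/x)).
Numerically y/x = 0.718421, so x* = 31/(8 + 7.75·0.718421) = 2.2848.
At I' = 77.5: x* = 5.7121. Change: 5.7121 − 2.2848 = 3.4272.

Δx* = 3.4272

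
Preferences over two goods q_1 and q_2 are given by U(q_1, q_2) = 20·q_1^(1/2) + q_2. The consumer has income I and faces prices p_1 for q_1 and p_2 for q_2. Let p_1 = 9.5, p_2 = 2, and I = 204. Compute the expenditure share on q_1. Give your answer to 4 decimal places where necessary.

Utility is quasi-linear in q_2; the FOC for q_1 is 10/√q_1 = p_1/p_2.
Thus q_1* = (10·p_2/p_1)² — independent of I — with the rest of income spent on q_2.
Plugging in: q_1* = (10·2/9.5)² = 4.4321, q_2* = 80.9474.
Expenditure on q_1: 9.5·4.4321 = 42.1053; share = 0.2064.

share on q_1 = 0.2064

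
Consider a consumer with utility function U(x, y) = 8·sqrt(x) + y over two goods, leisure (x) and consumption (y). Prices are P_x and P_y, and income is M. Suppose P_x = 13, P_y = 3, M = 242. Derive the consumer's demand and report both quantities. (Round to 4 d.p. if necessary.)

Set MRS = P_x/P_y: 4·x^(−1/2) = P_x/P_y.
Solve: √x = 4·P_y/P_x, so x*(P_x,P_y) = (4·P_y/P_x)², and y* = (M − P_x·x*)/P_y.
Plugging in: x* = (4·3/13)² = 0.8521, y* = 76.9744.

x* = 0.8521, y* = 76.9744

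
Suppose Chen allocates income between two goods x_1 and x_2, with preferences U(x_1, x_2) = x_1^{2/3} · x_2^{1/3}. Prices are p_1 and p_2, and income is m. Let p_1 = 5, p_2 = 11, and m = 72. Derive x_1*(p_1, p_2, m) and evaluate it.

x_1* = 9.6

Tangency: MRS = 2·x_2/x_1 = p_1/p_2.
So 2/3·p_2·x_2 = 1/3·p_1·x_1; combined with the budget, a share 2/3 of income goes to x_1.
Demand: x_1*(p_1,p_2,m) = 2/3·m/p_1 and x_2* = 1/3·m/p_2.
At p_1=5, p_2=11, m=72: x_1* = 2/3·72/5 = 9.6.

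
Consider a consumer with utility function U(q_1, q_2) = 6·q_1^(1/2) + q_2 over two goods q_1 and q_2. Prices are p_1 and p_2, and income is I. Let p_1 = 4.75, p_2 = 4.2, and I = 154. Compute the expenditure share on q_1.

share on q_1 = 0.217

Set MRS = p_1/p_2: 3·q_1^(−1/2) = p_1/p_2.
Solve: √q_1 = 3·p_2/p_1, so q_1*(p_1,p_2) = (3·p_2/p_1)², and q_2* = (I − p_1·q_1*)/p_2.
Plugging in: q_1* = (3·4.2/4.75)² = 7.0365, q_2* = 28.7088.
Expenditure on q_1: 4.75·7.0365 = 33.4232; share = 0.217.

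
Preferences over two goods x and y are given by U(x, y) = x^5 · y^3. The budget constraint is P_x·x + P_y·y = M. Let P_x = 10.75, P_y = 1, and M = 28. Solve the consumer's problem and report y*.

The MRS is (5/3)·y/x. Set MRS = P_x/P_y.
Rearranging, P_y·y = (3/5)·P_x·x. Substituting into the budget gives P_x·x·(1 + (3/5)) = M.
Demand: x*(P_x,P_y,M) = 0.625·M/P_x and y* = 0.375·M/P_y.
At P_x=10.75, P_y=1, M=28: y* = 0.375·28/1 = 10.5.

y* = 10.5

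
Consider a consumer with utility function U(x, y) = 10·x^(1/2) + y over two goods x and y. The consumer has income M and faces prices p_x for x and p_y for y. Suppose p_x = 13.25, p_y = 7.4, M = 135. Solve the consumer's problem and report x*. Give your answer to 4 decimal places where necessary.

x* = 7.7978

Plugging in: x* = (5·7.4/13.25)² = 7.7978.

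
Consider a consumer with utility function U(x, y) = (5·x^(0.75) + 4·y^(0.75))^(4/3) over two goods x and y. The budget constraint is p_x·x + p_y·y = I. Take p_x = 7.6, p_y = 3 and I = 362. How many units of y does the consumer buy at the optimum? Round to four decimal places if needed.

y* = 104.9127

Numerically y/x = 16.870552, so x* = 362/(7.6 + 3·16.870552) = 6.2187 and y* = 16.870552·6.2187 = 104.9127.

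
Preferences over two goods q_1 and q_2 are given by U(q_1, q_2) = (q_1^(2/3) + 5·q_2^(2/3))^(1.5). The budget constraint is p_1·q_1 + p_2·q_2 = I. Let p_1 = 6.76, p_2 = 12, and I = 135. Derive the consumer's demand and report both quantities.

From the CES first-order condition, (1/5)·(q_2/q_1)^(1/3) = p_1/p_2.
Hence q_2/q_1 = (5·p_1/p_2)^(1/(1/3)), i.e. raised to the 3 power.
Substitute q_2 = (q_2/q_1)·q_1 into the budget: q_1* = I/(p_1 + p_2·(q_2/q_1)).
Numerically q_2/q_1 = 22.346338, so q_1* = 135/(6.76 + 12·22.346338) = 0.4911 and q_2* = 22.346338·0.4911 = 10.9734.

q_1* = 0.4911, q_2* = 10.9734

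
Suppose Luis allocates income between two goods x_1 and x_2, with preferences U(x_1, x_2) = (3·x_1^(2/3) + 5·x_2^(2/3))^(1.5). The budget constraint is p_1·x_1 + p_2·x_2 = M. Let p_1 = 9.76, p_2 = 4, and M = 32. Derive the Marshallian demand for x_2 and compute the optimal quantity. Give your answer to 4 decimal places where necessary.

x_2* = 7.7199

MRS = MU_x_1/MU_x_2 = (3/5)·(x_2/x_1)^(1/3). Set equal to p_1/p_2.
Hence x_2/x_1 = ((5/3)·p_1/p_2)^(1/(1/3)), i.e. raised to the 3 power.
Substitute x_2 = (x_2/x_1)·x_1 into the budget: x_1* = M/(p_1 + p_2·(x_2/x_1)).
Numerically x_2/x_1 = 67.25363, so x_1* = 32/(9.76 + 4·67.25363) = 0.1148 and x_2* = 67.25363·0.1148 = 7.7199.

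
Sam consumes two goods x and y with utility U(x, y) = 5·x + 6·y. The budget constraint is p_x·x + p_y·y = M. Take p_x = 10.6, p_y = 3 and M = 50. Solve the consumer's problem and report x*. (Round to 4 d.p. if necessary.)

y gives more utility per dollar, so spend all income on y: y* = M/p_y, x* = 0.
Numerically: x* = 0, y* = 16.6667.

x* = 0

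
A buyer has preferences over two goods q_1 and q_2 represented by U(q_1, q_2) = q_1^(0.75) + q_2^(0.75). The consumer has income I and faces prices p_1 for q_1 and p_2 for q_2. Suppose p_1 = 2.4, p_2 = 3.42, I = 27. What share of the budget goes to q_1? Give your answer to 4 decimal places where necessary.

MRS = MU_q_1/MU_q_2 = (q_2/q_1)^(0.25). Set equal to p_1/p_2.
Hence q_2/q_1 = (p_1/p_2)^(1/(0.25)), i.e. raised to the 4 power.
Substitute q_2 = (q_2/q_1)·q_1 into the budget: q_1* = I/(p_1 + p_2·(q_2/q_1)).
Numerically q_2/q_1 = 0.242516, so q_1* = 27/(2.4 + 3.42·0.242516) = 8.3607 and q_2* = 0.242516·8.3607 = 2.0276.
Expenditure on q_1: 2.4·8.3607 = 20.0656; share = 0.7432.

share on q_1 = 0.7432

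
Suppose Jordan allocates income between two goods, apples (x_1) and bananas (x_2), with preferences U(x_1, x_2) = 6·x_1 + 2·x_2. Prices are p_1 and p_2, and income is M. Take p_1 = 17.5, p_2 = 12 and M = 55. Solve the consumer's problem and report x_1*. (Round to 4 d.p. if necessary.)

x_1* = 3.1429

Linear utility — the consumer picks whichever good has higher MU/price: 6/17.5 = 0.3429 vs 2/12 = 0.1667.
x_1 gives more utility per dollar, so spend all income on x_1: x_1* = M/p_1, x_2* = 0.
Numerically: x_1* = 3.1429, x_2* = 0.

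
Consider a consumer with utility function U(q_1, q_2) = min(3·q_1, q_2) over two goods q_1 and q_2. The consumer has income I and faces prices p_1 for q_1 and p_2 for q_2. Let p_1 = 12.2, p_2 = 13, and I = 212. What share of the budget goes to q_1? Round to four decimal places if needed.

Leontief preferences: the optimum is at the kink where q_1/1 = q_2/3, i.e. q_2 = 3·q_1.
Budget: p_1·q_1 + p_2·3·q_1 = I, so (p_1 + 3·p_2)·q_1 = I.
Demand: q_1*(p_1,p_2,I) = I/(p_1 + 3·p_2), q_2* = 3·I/(p_1 + 3·p_2).
Here 12.2 + 3·13 = 51.2, giving q_1* = 4.1406 and q_2* = 12.4219.
Expenditure on q_1: 12.2·4.1406 = 50.5156; share = 0.2383.

share on q_1 = 0.2383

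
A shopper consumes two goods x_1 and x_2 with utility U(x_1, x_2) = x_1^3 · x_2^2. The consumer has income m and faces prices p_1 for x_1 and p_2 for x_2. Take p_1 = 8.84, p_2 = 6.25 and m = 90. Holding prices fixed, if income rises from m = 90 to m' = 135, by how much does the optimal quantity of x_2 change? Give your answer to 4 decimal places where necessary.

The MRS is (3/2)·x_2/x_1. Set MRS = p_1/p_2.
So 3·p_2·x_2 = 2·p_1·x_1; combined with the budget, a share 0.6 of income goes to x_1.
Demand: x_1*(p_1,p_2,m) = 0.6·m/p_1 and x_2* = 0.4·m/p_2.
At p_1=8.84, p_2=6.25, m=90: x_2* = 0.4·90/6.25 = 5.76.
At m' = 135: x_2* = 8.64. Change: 8.64 − 5.76 = 2.88.

Δx_2* = 2.88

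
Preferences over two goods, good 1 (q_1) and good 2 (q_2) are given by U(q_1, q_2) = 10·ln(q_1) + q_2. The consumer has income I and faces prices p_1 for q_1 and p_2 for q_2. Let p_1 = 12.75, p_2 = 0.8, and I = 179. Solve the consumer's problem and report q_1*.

MU_q_1 = 10/q_1, MU_q_2 = 1. Tangency: 10/q_1 = p_1/p_2.
So q_1*(p_1,p_2) = 10·p_2/p_1, independent of income; and q_2* = (I − 10·p_2)/p_2.
At the given prices: q_1* = 10·0.8/12.75 = 0.6275.

q_1* = 0.6275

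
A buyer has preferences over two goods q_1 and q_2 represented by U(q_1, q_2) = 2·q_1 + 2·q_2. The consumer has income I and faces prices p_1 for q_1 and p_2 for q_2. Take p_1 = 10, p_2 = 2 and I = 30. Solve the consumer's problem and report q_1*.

q_2 gives more utility per dollar, so spend all income on q_2: q_2* = I/p_2, q_1* = 0.
Numerically: q_1* = 0, q_2* = 15.

q_1* = 0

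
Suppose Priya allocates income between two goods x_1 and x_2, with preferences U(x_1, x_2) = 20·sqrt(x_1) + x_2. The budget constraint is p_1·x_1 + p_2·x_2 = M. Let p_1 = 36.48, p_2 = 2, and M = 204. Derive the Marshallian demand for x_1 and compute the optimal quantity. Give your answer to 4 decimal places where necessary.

x_1* = 0.3006

Solve: √x_1 = 10·p_2/p_1, so x_1*(p_1,p_2) = (10·p_2/p_1)², and x_2* = (M − p_1·x_1*)/p_2.
Plugging in: x_1* = (10·2/36.48)² = 0.3006.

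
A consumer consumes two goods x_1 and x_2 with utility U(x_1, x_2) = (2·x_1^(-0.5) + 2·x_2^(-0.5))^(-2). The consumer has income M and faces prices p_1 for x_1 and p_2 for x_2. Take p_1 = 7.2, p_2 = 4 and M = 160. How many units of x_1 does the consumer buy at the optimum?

MRS = MU_x_1/MU_x_2 = (x_2/x_1)^(1.5). Set equal to p_1/p_2.
Hence x_2/x_1 = (p_1/p_2)^(1/(1.5)), i.e. raised to the 2/3 power.
With the ratio pinned down, the budget gives x_1* = M/(p_1 + p_2·(x_2/x_1)) and x_2* = (x_2/x_1)·x_1*.
Numerically x_2/x_1 = 1.479727, so x_1* = 160/(7.2 + 4·1.479727) = 12.1961.

x_1* = 12.1961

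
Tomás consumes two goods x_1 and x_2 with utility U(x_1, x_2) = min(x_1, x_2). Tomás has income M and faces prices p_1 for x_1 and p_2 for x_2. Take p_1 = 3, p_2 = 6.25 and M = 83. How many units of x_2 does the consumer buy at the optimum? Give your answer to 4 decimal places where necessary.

Demand: x_1*(p_1,p_2,M) = M/(p_1 + p_2), x_2* = M/(p_1 + p_2).
Here 3 + 6.25 = 9.25, giving x_2* = 8.973.

x_2* = 8.973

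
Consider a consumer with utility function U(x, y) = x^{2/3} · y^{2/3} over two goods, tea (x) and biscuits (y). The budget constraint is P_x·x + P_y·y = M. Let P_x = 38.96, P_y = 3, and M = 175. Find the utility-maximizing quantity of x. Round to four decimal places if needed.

x* = 2.2459

MU_x/MU_y = (2/3·y)/(2/3·x); tangency sets this equal to P_x/P_y.
Rearranging, P_y·y = P_x·x. Substituting into the budget gives P_x·x·(1 + 1) = M.
Demand: x*(P_x,P_y,M) = 0.5·M/P_x and y* = 0.5·M/P_y.
At P_x=38.96, P_y=3, M=175: x* = 0.5·175/38.96 = 2.2459.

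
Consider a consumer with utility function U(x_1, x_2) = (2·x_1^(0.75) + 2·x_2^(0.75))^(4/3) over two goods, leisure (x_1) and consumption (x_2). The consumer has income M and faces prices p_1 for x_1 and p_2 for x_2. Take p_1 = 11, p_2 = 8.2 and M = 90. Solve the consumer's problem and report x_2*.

x_2* = 7.7607

From the CES first-order condition, (x_2/x_1)^(0.25) = p_1/p_2.
Hence x_2/x_1 = (p_1/p_2)^(1/(0.25)), i.e. raised to the 4 power.
With the ratio pinned down, the budget gives x_1* = M/(p_1 + p_2·(x_2/x_1)) and x_2* = (x_2/x_1)·x_1*.
Numerically x_2/x_1 = 3.238287, so x_1* = 90/(11 + 8.2·3.238287) = 2.3966 and x_2* = 3.238287·2.3966 = 7.7607.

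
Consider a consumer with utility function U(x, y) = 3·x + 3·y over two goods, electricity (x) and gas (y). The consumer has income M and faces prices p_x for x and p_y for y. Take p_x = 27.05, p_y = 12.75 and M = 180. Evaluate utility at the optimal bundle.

y gives more utility per dollar, so spend all income on y: y* = M/p_y, x* = 0.
Numerically: x* = 0, y* = 14.1176.
Utility at the optimum: U(0, 14.1176) = 42.3529.

V = 42.3529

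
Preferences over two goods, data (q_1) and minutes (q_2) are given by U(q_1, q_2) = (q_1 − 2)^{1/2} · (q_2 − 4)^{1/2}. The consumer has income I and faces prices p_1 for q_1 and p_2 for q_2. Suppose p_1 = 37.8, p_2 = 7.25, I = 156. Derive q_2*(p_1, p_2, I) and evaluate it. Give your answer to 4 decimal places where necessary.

q_2* = 7.5448

MRS = (q_2−4)/(q_1−2). Tangency with p_1/p_2 gives q_2−4 = (p_1/p_2)·(q_1−2).
After buying the subsistence bundle (2, 4), a share 0.5 of the remaining income goes to q_1: q_1* = 2 + 0.5·(I − 2p_1 − 4p_2)/p_1.
Discretionary income = 156 − 2·37.8 − 4·7.25 = 51.4; q_2* = 4 + 0.5·51.4/7.25 = 7.5448.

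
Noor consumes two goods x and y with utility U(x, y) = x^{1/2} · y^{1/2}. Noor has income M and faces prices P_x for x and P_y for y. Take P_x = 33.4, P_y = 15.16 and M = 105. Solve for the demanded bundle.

MU_x/MU_y = (0.5·y)/(0.5·x); tangency sets this equal to P_x/P_y.
So 0.5·P_y·y = 0.5·P_x·x; combined with the budget, a share 0.5 of income goes to x.
Demand: x*(P_x,P_y,M) = 0.5·M/P_x and y* = 0.5·M/P_y.
At P_x=33.4, P_y=15.16, M=105: x* = 0.5·105/33.4 = 1.5719, y* = 3.4631.

x* = 1.5719, y* = 3.4631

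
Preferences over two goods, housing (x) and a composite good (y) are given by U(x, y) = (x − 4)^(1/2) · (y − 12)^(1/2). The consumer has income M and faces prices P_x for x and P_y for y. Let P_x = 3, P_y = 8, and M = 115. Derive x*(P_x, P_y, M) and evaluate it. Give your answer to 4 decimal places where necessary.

x* = 5.1667

MRS = (y−12)/(x−4). Tangency with P_x/P_y gives y−12 = (P_x/P_y)·(x−4).
Substituting into the budget: x* = 4 + 0.5·(M − 4·P_x − 12·P_y)/P_x, and y* = 12 + 0.5·(…)/P_y.
Discretionary income = 115 − 4·3 − 12·8 = 7; x* = 4 + 0.5·7/3 = 5.1667.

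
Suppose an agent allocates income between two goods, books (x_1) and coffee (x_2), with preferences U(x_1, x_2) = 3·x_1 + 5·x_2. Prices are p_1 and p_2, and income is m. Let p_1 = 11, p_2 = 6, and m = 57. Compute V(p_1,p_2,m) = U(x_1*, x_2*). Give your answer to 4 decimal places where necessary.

Linear utility — the consumer picks whichever good has higher MU/price: 3/11 = 0.2727 vs 5/6 = 0.8333.
x_2 gives more utility per dollar, so spend all income on x_2: x_2* = m/p_2, x_1* = 0.
Numerically: x_1* = 0, x_2* = 9.5.
Utility at the optimum: U(0, 9.5) = 47.5.

V = 47.5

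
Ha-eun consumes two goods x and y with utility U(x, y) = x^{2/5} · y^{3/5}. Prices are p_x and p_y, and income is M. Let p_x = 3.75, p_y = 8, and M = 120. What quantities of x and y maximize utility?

x* = 12.8, y* = 9

MU_x/MU_y = (0.4·y)/(0.6·x); tangency sets this equal to p_x/p_y.
Rearranging, p_y·y = (3/2)·p_x·x. Substituting into the budget gives p_x·x·(1 + (3/2)) = M.
Demand: x*(p_x,p_y,M) = 0.4·M/p_x and y* = 0.6·M/p_y.
At p_x=3.75, p_y=8, M=120: x* = 0.4·120/3.75 = 12.8, y* = 9.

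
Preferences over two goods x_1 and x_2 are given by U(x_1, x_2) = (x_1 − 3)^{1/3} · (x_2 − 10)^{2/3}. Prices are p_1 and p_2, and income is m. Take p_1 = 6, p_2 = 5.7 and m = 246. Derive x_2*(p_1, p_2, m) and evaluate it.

Let x_1' = x_1−3, x_2' = x_2−10. MRS = (1/2)·x_2'/x_1' = p_1/p_2.
After buying the subsistence bundle (3, 10), a share 1/3 of the remaining income goes to x_1: x_1* = 3 + 1/3·(m − 3p_1 − 10p_2)/p_1.
Discretionary income = 246 − 3·6 − 10·5.7 = 171; x_2* = 10 + 2/3·171/5.7 = 30.

x_2* = 30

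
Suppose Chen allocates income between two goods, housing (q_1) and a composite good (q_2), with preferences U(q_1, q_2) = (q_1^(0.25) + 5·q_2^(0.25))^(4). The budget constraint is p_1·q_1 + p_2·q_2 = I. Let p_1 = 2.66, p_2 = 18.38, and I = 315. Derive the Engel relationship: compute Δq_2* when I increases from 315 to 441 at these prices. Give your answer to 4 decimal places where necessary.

Δq_2* = 5.6063

From the CES first-order condition, (1/5)·(q_2/q_1)^(0.75) = p_1/p_2.
Solve for the ratio: q_2/q_1 = [5·p_1/p_2]^(4/3).
With the ratio pinned down, the budget gives q_1* = I/(p_1 + p_2·(q_2/q_1)) and q_2* = (q_2/q_1)·q_1*.
Numerically q_2/q_1 = 0.649643, so q_1* = 315/(2.66 + 18.38·0.649643) = 21.5747 and q_2* = 0.649643·21.5747 = 14.0158.
At I' = 441: q_2* = 19.6222. Change: 19.6222 − 14.0158 = 5.6063.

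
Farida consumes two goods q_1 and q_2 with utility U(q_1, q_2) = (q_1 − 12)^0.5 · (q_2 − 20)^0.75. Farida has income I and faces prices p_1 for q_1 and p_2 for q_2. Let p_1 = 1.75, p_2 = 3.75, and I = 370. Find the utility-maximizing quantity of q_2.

Let q_1' = q_1−12, q_2' = q_2−20. MRS = (2/3)·q_2'/q_1' = p_1/p_2.
After buying the subsistence bundle (12, 20), a share 0.4 of the remaining income goes to q_1: q_1* = 12 + 0.4·(I − 12p_1 − 20p_2)/p_1.
Discretionary income = 370 − 12·1.75 − 20·3.75 = 274; q_2* = 20 + 0.6·274/3.75 = 63.84.

q_2* = 63.84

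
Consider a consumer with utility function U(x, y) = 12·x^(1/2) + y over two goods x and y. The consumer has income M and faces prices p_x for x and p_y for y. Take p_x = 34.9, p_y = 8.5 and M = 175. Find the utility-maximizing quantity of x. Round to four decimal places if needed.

x* = 2.1355

MU_x = 6/√x, MU_y = 1. Tangency: 6/√x = p_x/p_y.
Solve: √x = 6·p_y/p_x, so x*(p_x,p_y) = (6·p_y/p_x)², and y* = (M − p_x·x*)/p_y.
Plugging in: x* = (6·8.5/34.9)² = 2.1355.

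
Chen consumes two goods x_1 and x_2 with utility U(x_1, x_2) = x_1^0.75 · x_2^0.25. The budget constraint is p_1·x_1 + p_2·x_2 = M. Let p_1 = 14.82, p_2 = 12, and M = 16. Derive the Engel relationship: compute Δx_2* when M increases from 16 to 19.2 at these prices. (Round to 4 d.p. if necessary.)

Δx_2* = 0.0667

At p_1=14.82, p_2=12, M=16: x_2* = 0.25·16/12 = 0.3333.
At M' = 19.2: x_2* = 0.4. Change: 0.4 − 0.3333 = 0.0667.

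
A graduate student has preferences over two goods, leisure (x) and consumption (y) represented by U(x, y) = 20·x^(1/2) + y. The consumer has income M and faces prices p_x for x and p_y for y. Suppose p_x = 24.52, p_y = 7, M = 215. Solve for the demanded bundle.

Utility is quasi-linear in y; the FOC for x is 10/√x = p_x/p_y.
Thus x* = (10·p_y/p_x)² — independent of M — with the rest of income spent on y.
Plugging in: x* = (10·7/24.52)² = 8.15, y* = 2.1662.

x* = 8.15, y* = 2.1662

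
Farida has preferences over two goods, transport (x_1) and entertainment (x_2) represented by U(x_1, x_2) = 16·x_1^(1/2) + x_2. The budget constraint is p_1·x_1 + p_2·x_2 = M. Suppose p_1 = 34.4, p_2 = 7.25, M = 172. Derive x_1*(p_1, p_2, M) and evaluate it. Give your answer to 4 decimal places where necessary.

x_1* = 2.8428

Set MRS = p_1/p_2: 8·x_1^(−1/2) = p_1/p_2.
Solve: √x_1 = 8·p_2/p_1, so x_1*(p_1,p_2) = (8·p_2/p_1)², and x_2* = (M − p_1·x_1*)/p_2.
Plugging in: x_1* = (8·7.25/34.4)² = 2.8428.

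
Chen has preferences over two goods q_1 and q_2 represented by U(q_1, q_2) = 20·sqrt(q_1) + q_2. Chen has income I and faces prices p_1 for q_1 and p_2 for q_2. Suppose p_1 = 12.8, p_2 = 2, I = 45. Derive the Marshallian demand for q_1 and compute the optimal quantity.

Plugging in: q_1* = (10·2/12.8)² = 2.4414.

q_1* = 2.4414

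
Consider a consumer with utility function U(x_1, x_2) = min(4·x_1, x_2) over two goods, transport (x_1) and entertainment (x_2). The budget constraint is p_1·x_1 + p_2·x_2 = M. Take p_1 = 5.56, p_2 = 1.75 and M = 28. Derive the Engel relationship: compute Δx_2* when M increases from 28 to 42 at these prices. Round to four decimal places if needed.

Δx_2* = 4.4586

With perfect complements, no substitution: consume in ratio x_1:x_2 = 1:4.
Budget: p_1·x_1 + p_2·4·x_1 = M, so (p_1 + 4·p_2)·x_1 = M.
Demand: x_1*(p_1,p_2,M) = M/(p_1 + 4·p_2), x_2* = 4·M/(p_1 + 4·p_2).
Here 5.56 + 4·1.75 = 12.56, giving x_2* = 8.9172.
At M' = 42: x_2* = 13.3758. Change: 13.3758 − 8.9172 = 4.4586.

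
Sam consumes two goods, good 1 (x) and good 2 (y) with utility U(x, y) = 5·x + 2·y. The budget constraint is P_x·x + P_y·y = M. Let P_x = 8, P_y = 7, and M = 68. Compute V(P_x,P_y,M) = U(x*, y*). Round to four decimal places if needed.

V = 42.5

Linear utility — the consumer picks whichever good has higher MU/price: 5/8 = 0.625 vs 2/7 = 0.2857.
x gives more utility per dollar, so spend all income on x: x* = M/P_x, y* = 0.
Numerically: x* = 8.5, y* = 0.
Utility at the optimum: U(8.5, 0) = 42.5.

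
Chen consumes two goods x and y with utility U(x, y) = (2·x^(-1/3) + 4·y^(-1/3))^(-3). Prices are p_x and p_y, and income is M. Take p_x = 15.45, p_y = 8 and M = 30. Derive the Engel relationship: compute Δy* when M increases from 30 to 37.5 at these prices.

Δy* = 0.5512

MU_x ∝ 2·x^(-4/3), MU_y ∝ 4·y^(-4/3), so MRS = (1/2)·(y/x)^(4/3) = p_x/p_y.
Hence y/x = (2·p_x/p_y)^(1/(4/3)), i.e. raised to the 0.75 power.
Substitute y = (y/x)·x into the budget: x* = M/(p_x + p_y·(y/x)).
Numerically y/x = 2.755189, so x* = 30/(15.45 + 8·2.755189) = 0.8002 and y* = 2.755189·0.8002 = 2.2047.
At M' = 37.5: y* = 2.7558. Change: 2.7558 − 2.2047 = 0.5512.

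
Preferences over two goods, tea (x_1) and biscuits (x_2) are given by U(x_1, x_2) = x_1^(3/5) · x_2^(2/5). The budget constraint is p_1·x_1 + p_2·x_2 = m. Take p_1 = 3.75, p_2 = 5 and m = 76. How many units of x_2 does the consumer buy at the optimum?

The MRS is (3/2)·x_2/x_1. Set MRS = p_1/p_2.
Rearranging, p_2·x_2 = (2/3)·p_1·x_1. Substituting into the budget gives p_1·x_1·(1 + (2/3)) = m.
Demand: x_1*(p_1,p_2,m) = 0.6·m/p_1 and x_2* = 0.4·m/p_2.
At p_1=3.75, p_2=5, m=76: x_2* = 0.4·76/5 = 6.08.

x_2* = 6.08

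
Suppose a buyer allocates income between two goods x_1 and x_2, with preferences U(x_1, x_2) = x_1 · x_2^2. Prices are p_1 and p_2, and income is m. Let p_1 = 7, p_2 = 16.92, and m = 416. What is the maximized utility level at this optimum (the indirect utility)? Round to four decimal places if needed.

V = 5322.0318

Tangency: MRS = (1/2)·x_2/x_1 = p_1/p_2.
Rearranging, p_2·x_2 = 2·p_1·x_1. Substituting into the budget gives p_1·x_1·(1 + 2) = m.
Demand: x_1*(p_1,p_2,m) = 1/3·m/p_1 and x_2* = 2/3·m/p_2.
At p_1=7, p_2=16.92, m=416: x_1* = 1/3·416/7 = 19.8095, x_2* = 16.3909.
Utility at the optimum: U(19.8095, 16.3909) = 5322.0318.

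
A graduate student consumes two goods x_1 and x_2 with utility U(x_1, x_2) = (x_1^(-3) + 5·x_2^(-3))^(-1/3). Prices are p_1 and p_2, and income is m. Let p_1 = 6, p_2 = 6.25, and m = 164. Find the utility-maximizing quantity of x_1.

x_1* = 10.7534

MRS = MU_x_1/MU_x_2 = (1/5)·(x_2/x_1)^(4). Set equal to p_1/p_2.
Hence x_2/x_1 = (5·p_1/p_2)^(1/(4)), i.e. raised to the 0.25 power.
Substitute x_2 = (x_2/x_1)·x_1 into the budget: x_1* = m/(p_1 + p_2·(x_2/x_1)).
Numerically x_2/x_1 = 1.480166, so x_1* = 164/(6 + 6.25·1.480166) = 10.7534.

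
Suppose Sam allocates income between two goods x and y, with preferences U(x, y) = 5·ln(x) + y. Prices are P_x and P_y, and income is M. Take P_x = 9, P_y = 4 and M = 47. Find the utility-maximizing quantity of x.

x* = 2.2222

Set MRS = P_x/P_y: (5/x)/1 = P_x/P_y.
So x*(P_x,P_y) = 5·P_y/P_x, independent of income; and y* = (M − 5·P_y)/P_y.
At the given prices: x* = 5·4/9 = 2.2222.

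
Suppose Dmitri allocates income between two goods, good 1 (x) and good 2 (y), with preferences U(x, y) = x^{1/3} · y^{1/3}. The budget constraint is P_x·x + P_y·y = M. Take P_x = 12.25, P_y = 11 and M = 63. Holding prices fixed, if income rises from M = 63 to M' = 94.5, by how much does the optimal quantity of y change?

Δy* = 1.4318

Demand: x*(P_x,P_y,M) = 0.5·M/P_x and y* = 0.5·M/P_y.
At P_x=12.25, P_y=11, M=63: y* = 0.5·63/11 = 2.8636.
At M' = 94.5: y* = 4.2955. Change: 4.2955 − 2.8636 = 1.4318.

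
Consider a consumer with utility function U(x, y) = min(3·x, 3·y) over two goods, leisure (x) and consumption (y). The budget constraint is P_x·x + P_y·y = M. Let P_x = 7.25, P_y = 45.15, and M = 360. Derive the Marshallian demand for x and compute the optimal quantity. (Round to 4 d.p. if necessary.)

x* = 6.8702

Leontief preferences: the optimum is at the kink where x/3 = y/3, i.e. y = x.
Budget: P_x·x + P_y·x = M, so (3·P_x + 3·P_y)·x = 3·M.
Demand: x*(P_x,P_y,M) = 3·M/(3·P_x + 3·P_y), y* = 3·M/(3·P_x + 3·P_y).
Here 3·7.25 + 3·45.15 = 157.2, giving x* = 6.8702.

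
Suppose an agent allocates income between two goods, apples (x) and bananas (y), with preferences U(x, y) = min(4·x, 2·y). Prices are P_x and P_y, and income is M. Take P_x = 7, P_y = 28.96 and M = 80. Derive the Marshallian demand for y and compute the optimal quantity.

y* = 2.4646

Leontief preferences: the optimum is at the kink where x/2 = y/4, i.e. y = 2·x.
Budget: P_x·x + P_y·2·x = M, so (2·P_x + 4·P_y)·x = 2·M.
Demand: x*(P_x,P_y,M) = 2·M/(2·P_x + 4·P_y), y* = 4·M/(2·P_x + 4·P_y).
Here 2·7 + 4·28.96 = 129.84, giving y* = 2.4646.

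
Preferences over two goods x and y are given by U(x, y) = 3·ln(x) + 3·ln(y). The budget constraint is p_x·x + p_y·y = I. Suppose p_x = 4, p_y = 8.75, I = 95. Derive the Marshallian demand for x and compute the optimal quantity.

Demand: x*(p_x,p_y,I) = 0.5·I/p_x and y* = 0.5·I/p_y.
At p_x=4, p_y=8.75, I=95: x* = 0.5·95/4 = 11.875.

x* = 11.875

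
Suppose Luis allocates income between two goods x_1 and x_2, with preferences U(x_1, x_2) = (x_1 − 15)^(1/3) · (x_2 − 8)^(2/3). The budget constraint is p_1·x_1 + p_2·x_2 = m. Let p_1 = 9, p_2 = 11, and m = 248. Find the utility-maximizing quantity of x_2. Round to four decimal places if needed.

x_2* = 9.5152

After buying the subsistence bundle (15, 8), a share 1/3 of the remaining income goes to x_1: x_1* = 15 + 1/3·(m − 15p_1 − 8p_2)/p_1.
Discretionary income = 248 − 15·9 − 8·11 = 25; x_2* = 8 + 2/3·25/11 = 9.5152.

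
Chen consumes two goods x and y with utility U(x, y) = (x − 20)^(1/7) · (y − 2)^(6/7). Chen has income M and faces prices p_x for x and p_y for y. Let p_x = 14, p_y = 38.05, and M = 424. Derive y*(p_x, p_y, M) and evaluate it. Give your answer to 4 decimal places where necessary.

MRS = (1/6)·(y−2)/(x−20). Tangency with p_x/p_y gives y−2 = 6·(p_x/p_y)·(x−20).
Substituting into the budget: x* = 20 + 1/7·(M − 20·p_x − 2·p_y)/p_x, and y* = 2 + 6/7·(…)/p_y.
Discretionary income = 424 − 20·14 − 2·38.05 = 67.9; y* = 2 + 6/7·67.9/38.05 = 3.5296.

y* = 3.5296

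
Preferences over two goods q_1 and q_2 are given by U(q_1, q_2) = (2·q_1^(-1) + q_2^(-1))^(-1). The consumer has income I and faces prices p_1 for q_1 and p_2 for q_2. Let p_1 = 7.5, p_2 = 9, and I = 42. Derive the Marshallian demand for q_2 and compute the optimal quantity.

q_2* = 2.037

MRS = MU_q_1/MU_q_2 = 2·(q_2/q_1)^(2). Set equal to p_1/p_2.
Hence q_2/q_1 = ((1/2)·p_1/p_2)^(1/(2)), i.e. raised to the 0.5 power.
Substitute q_2 = (q_2/q_1)·q_1 into the budget: q_1* = I/(p_1 + p_2·(q_2/q_1)).
Numerically q_2/q_1 = 0.645497, so q_1* = 42/(7.5 + 9·0.645497) = 3.1556 and q_2* = 0.645497·3.1556 = 2.037.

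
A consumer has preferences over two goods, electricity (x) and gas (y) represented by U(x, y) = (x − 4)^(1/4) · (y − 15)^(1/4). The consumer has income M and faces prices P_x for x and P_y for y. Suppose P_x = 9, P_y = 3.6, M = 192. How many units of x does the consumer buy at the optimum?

x* = 9.6667

After buying the subsistence bundle (4, 15), a share 0.5 of the remaining income goes to x: x* = 4 + 0.5·(M − 4P_x − 15P_y)/P_x.
Discretionary income = 192 − 4·9 − 15·3.6 = 102; x* = 4 + 0.5·102/9 = 9.6667.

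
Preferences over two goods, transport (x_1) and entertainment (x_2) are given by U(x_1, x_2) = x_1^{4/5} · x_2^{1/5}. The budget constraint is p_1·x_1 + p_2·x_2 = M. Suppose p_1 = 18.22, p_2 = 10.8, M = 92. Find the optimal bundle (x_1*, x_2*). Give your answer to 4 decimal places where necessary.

Tangency: MRS = 4·x_2/x_1 = p_1/p_2.
So 0.8·p_2·x_2 = 0.2·p_1·x_1; combined with the budget, a share 0.8 of income goes to x_1.
Demand: x_1*(p_1,p_2,M) = 0.8·M/p_1 and x_2* = 0.2·M/p_2.
At p_1=18.22, p_2=10.8, M=92: x_1* = 0.8·92/18.22 = 4.0395, x_2* = 1.7037.

x_1* = 4.0395, x_2* = 1.7037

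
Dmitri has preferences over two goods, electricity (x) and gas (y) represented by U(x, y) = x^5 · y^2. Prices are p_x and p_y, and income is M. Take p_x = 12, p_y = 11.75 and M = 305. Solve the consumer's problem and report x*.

x* = 18.1548

MU_x/MU_y = (5·y)/(2·x); tangency sets this equal to p_x/p_y.
So 5·p_y·y = 2·p_x·x; combined with the budget, a share 5/7 of income goes to x.
Demand: x*(p_x,p_y,M) = 5/7·M/p_x and y* = 2/7·M/p_y.
At p_x=12, p_y=11.75, M=305: x* = 5/7·305/12 = 18.1548.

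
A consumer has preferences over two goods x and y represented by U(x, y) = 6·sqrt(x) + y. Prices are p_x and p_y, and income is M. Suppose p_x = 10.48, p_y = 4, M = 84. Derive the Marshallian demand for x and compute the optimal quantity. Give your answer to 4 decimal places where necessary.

x* = 1.3111

Utility is quasi-linear in y; the FOC for x is 3/√x = p_x/p_y.
Thus x* = (3·p_y/p_x)² — independent of M — with the rest of income spent on y.
Plugging in: x* = (3·4/10.48)² = 1.3111.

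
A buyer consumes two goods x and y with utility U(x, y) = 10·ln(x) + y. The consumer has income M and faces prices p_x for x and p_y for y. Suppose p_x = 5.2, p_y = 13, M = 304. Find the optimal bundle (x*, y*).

MU_x = 10/x, MU_y = 1. Tangency: 10/x = p_x/p_y.
So x*(p_x,p_y) = 10·p_y/p_x, independent of income; and y* = (M − 10·p_y)/p_y.
At the given prices: x* = 10·13/5.2 = 25, and y* = 13.3846.

x* = 25, y* = 13.3846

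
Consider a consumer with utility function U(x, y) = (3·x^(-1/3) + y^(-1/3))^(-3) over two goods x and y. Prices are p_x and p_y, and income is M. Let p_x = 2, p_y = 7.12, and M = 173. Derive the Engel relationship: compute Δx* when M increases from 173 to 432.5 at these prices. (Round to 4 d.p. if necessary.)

Δx* = 80.9627

Numerically y/x = 0.169267, so x* = 173/(2 + 7.12·0.169267) = 53.9751.
At M' = 432.5: x* = 134.9379. Change: 134.9379 − 53.9751 = 80.9627.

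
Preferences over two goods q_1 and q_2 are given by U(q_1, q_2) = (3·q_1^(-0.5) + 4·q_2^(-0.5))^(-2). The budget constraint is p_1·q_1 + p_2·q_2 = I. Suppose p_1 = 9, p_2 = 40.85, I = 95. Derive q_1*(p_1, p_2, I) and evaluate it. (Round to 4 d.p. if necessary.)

q_1* = 3.5118

From the CES first-order condition, (3/4)·(q_2/q_1)^(1.5) = p_1/p_2.
Hence q_2/q_1 = ((4/3)·p_1/p_2)^(1/(1.5)), i.e. raised to the 2/3 power.
With the ratio pinned down, the budget gives q_1* = I/(p_1 + p_2·(q_2/q_1)) and q_2* = (q_2/q_1)·q_1*.
Numerically q_2/q_1 = 0.441902, so q_1* = 95/(9 + 40.85·0.441902) = 3.5118.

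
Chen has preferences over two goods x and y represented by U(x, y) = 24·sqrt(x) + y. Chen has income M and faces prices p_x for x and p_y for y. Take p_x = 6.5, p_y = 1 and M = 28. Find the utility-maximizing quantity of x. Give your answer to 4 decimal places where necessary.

Utility is quasi-linear in y; the FOC for x is 12/√x = p_x/p_y.
Thus x* = (12·p_y/p_x)² — independent of M — with the rest of income spent on y.
Plugging in: x* = (12·1/6.5)² = 3.4083.

x* = 3.4083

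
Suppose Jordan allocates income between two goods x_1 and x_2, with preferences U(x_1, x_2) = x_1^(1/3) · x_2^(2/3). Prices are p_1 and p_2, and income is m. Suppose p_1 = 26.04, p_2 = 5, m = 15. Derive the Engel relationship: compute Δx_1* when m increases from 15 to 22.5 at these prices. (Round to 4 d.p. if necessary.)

MU_x_1/MU_x_2 = (1/3·x_2)/(2/3·x_1); tangency sets this equal to p_1/p_2.
Rearranging, p_2·x_2 = 2·p_1·x_1. Substituting into the budget gives p_1·x_1·(1 + 2) = m.
Demand: x_1*(p_1,p_2,m) = 1/3·m/p_1 and x_2* = 2/3·m/p_2.
At p_1=26.04, p_2=5, m=15: x_1* = 1/3·15/26.04 = 0.192.
At m' = 22.5: x_1* = 0.288. Change: 0.288 − 0.192 = 0.096.

Δx_1* = 0.096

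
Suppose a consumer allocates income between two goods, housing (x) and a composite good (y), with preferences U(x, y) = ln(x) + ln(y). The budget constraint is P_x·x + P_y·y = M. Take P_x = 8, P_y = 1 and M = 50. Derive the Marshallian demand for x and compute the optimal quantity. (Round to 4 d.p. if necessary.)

x* = 3.125

MU_x/MU_y = (y)/(x); tangency sets this equal to P_x/P_y.
Rearranging, P_y·y = P_x·x. Substituting into the budget gives P_x·x·(1 + 1) = M.
Demand: x*(P_x,P_y,M) = 0.5·M/P_x and y* = 0.5·M/P_y.
At P_x=8, P_y=1, M=50: x* = 0.5·50/8 = 3.125.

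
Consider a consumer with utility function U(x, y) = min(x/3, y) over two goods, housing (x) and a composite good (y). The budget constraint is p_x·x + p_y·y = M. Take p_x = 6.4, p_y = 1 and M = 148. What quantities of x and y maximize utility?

x* = 21.9802, y* = 7.3267

With perfect complements, no substitution: consume in ratio x:y = 3:1.
Budget: p_x·x + p_y·(1/3)·x = M, so (3·p_x + p_y)·x = 3·M.
Demand: x*(p_x,p_y,M) = 3·M/(3·p_x + p_y), y* = M/(3·p_x + p_y).
Here 3·6.4 + 1 = 20.2, giving x* = 21.9802 and y* = 7.3267.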